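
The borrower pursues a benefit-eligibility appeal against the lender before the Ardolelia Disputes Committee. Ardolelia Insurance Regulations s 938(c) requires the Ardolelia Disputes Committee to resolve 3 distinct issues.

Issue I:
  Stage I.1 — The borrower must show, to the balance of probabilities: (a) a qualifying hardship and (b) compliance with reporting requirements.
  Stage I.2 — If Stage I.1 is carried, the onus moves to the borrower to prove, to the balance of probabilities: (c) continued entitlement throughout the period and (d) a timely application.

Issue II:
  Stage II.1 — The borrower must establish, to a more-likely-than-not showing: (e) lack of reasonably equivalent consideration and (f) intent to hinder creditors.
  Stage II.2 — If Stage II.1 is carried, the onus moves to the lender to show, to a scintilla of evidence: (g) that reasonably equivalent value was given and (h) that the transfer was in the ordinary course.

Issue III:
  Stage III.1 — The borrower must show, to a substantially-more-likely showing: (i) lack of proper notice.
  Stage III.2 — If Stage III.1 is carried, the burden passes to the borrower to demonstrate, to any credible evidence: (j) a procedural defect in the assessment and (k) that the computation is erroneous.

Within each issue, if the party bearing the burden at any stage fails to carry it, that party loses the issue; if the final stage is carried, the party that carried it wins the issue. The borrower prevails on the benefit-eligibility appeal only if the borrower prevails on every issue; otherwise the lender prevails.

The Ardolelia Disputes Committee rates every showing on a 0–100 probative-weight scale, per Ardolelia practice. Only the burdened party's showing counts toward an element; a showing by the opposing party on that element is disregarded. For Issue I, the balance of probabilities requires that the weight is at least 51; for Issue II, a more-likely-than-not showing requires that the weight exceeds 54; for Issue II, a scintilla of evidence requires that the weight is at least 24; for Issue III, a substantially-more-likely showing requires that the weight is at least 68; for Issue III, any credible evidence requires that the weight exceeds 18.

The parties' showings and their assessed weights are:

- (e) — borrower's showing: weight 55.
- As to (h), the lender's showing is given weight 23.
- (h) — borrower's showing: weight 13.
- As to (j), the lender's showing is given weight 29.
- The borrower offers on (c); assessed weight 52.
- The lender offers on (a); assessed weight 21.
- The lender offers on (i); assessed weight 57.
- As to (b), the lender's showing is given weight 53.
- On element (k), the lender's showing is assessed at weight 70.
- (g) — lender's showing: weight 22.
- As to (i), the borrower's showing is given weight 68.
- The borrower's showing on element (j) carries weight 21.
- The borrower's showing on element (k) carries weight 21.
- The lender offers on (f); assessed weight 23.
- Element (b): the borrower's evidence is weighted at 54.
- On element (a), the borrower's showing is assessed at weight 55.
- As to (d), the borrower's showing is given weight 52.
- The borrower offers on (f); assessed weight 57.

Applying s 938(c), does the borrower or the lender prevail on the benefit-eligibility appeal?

borrower

— Issue I —
At Stage I.1 the borrower must meet the balance of probabilities (weight is at least 51): on (a) the weight is 55 (the lender's 21 is given no effect), which does reach 51, so (a) meets the standard; on (b) the weight is 54 (the lender's 53 is given no effect), ≥ 51, so (b) meets the standard.
  Stage I.1 is satisfied; the borrower continues to bear the burden.
At Stage I.2 the borrower must meet the balance of probabilities (weight is at least 51): on (c) the weight is 52, which does reach 51, so (c) meets the standard; on (d) the weight is 52, which does reach 51, so (d) meets the standard.
  The borrower carries the last stage.
With every stage satisfied, the borrower prevails on this issue.
— Issue II —
Stage II.1 (borrower, a more-likely-than-not showing, weight exceeds 54): (e) 55 > 54 — meets; (f) 57 (lender's 23 disregarded) > 54 — meets.
  Stage II.1 carried; the burden shifts to the lender.
Stage II.2 (lender, a scintilla of evidence, weight is at least 24): (g) 22 < 24 — fails; (h) 23 (borrower's 13 disregarded) < 24 — fails.
  Not every element is met, so the lender fails to carry Stage II.2.
The borrower prevails on this issue.
— Issue III —
Stage III.1 (borrower, a substantially-more-likely showing, weight is at least 68): (i) 68 (lender's 57 disregarded) ≥ 68 — meets.
  Stage III.1 carried; the burden remains with the borrower.
Stage III.2 (borrower, any credible evidence, weight exceeds 18): (j) 21 (lender's 29 disregarded) > 18 — meets; (k) 21 (lender's 70 disregarded) > 18 — meets.
  Stage III.2 carried; the final stage is satisfied.
All stages carried — the borrower prevails on this issue.
Per-issue: Issue I → borrower; Issue II → borrower; Issue III → borrower. The borrower must prevail on every issue; overall, the borrower prevails.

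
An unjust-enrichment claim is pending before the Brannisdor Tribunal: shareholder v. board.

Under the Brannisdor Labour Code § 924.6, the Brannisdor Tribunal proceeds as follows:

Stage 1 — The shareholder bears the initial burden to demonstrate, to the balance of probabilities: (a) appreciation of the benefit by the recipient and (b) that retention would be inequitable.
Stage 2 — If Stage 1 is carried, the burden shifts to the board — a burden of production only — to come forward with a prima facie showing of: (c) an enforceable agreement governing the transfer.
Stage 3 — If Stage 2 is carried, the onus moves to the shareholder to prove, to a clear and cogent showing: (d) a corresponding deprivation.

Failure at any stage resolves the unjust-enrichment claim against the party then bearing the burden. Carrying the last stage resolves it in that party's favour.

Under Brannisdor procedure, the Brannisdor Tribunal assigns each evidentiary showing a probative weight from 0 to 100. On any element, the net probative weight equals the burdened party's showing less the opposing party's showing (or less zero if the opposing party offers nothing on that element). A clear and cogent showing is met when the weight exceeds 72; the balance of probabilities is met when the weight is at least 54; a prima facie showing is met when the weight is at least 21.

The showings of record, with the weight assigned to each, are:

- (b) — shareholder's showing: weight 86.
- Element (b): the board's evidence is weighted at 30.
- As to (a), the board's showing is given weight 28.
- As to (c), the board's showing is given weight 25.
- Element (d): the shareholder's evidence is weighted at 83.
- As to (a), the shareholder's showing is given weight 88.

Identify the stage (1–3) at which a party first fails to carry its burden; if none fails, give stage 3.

stage 3

Stage 1 — burden on shareholder; standard: the balance of probabilities (weight is at least 54).
    (a): 88 − 28 = 60 ≥ 54 [met]
    (b): 86 − 30 = 56 ≥ 54 [met]
  All elements met. The burden passes to the board.
Stage 2 — burden on board; standard: a prima facie showing (weight is at least 21).
    (c): 25 ≥ 21 [met]
  Stage 2 carried; the burden shifts to the shareholder.
Stage 3 — burden on shareholder; standard: a clear and cogent showing (weight exceeds 72).
    (d): 83 > 72 [met]
  The shareholder carries the last stage.
All stages carried — the shareholder prevails.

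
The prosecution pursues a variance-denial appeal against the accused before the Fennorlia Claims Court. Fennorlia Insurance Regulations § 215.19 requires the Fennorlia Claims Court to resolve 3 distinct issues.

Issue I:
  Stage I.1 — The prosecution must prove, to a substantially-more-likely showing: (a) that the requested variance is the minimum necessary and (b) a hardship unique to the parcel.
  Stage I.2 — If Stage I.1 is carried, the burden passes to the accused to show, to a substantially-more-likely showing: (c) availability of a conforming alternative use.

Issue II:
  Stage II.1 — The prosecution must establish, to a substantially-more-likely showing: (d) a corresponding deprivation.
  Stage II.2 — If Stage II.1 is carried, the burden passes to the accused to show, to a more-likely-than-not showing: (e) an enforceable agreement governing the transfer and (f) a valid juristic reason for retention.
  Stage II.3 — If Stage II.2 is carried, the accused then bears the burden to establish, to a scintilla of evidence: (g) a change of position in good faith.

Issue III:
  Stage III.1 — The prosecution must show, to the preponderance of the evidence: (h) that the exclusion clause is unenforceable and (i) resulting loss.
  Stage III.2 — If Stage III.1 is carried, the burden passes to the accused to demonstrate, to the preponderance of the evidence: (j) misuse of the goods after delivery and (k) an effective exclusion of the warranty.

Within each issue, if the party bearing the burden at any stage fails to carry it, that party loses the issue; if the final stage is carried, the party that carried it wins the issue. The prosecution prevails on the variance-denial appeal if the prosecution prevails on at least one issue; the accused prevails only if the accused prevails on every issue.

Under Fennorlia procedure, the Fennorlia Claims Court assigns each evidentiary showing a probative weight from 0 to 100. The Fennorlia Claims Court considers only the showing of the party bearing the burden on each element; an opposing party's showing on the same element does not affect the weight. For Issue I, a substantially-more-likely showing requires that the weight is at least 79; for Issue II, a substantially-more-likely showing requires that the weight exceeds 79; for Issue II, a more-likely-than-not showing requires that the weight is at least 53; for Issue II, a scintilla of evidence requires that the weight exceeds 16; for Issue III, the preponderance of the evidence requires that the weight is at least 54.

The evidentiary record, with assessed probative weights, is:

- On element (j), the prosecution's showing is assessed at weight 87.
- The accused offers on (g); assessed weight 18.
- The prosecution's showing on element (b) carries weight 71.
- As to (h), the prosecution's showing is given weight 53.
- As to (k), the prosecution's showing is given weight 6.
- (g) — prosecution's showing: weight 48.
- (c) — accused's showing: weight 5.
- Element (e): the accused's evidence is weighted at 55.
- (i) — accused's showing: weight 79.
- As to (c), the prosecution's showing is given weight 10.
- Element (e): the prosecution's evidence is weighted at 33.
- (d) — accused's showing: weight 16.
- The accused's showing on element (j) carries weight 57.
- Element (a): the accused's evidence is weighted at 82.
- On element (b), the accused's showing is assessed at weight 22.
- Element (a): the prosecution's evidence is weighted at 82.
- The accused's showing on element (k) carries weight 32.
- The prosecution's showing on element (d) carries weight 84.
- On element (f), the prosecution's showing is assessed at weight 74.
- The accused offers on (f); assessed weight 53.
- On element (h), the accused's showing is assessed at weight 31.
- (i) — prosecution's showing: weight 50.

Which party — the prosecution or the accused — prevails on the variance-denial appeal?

— Issue I —
Stage I.1 — burden on prosecution; standard: a substantially-more-likely showing (weight is at least 79).
    (a): 82 (accused's 82 disregarded) ≥ 79 [met]
    (b): 71 (accused's 22 disregarded) < 79 [not met]
  Not every element is met, so the prosecution fails to carry Stage I.1.
The analysis ends at Stage I.1; the accused prevails on this issue.
— Issue II —
At Stage II.1 the prosecution must meet a substantially-more-likely showing (weight exceeds 79): on (d) the weight is 84 (the accused's 16 is given no effect), which does exceed 79, so (d) meets the standard.
  Stage II.1 carried; the burden shifts to the accused.
At Stage II.2 the accused must meet a more-likely-than-not showing (weight is at least 53): on (e) the weight is 55 (the prosecution's 33 is given no effect), ≥ 53, so (e) meets the standard; on (f) the weight is 53 (the prosecution's 74 is given no effect), ≥ 53, so (f) meets the standard.
  Stage II.2 carried; the burden remains with the accused.
At Stage II.3 the accused must meet a scintilla of evidence (weight exceeds 16): on (g) the weight is 18 (the prosecution's 48 is given no effect), which does exceed 16, so (g) meets the standard.
  The accused carries the last stage.
All stages carried — the accused prevails on this issue.
— Issue III —
At Stage III.1 the prosecution must meet the preponderance of the evidence (weight is at least 54): on (h) the weight is 53 (the accused's 31 is given no effect), which does not reach 54, so (h) does not meet the standard; on (i) the weight is 50 (the accused's 79 is given no effect), which does not reach 54, so (i) does not meet the standard.
  Not every element is met, so the prosecution fails to carry Stage III.1.
The accused prevails on this issue.
Per-issue: Issue I → accused; Issue II → accused; Issue III → accused. The prosecution must prevail on at least one issue; overall, the accused prevails.

accused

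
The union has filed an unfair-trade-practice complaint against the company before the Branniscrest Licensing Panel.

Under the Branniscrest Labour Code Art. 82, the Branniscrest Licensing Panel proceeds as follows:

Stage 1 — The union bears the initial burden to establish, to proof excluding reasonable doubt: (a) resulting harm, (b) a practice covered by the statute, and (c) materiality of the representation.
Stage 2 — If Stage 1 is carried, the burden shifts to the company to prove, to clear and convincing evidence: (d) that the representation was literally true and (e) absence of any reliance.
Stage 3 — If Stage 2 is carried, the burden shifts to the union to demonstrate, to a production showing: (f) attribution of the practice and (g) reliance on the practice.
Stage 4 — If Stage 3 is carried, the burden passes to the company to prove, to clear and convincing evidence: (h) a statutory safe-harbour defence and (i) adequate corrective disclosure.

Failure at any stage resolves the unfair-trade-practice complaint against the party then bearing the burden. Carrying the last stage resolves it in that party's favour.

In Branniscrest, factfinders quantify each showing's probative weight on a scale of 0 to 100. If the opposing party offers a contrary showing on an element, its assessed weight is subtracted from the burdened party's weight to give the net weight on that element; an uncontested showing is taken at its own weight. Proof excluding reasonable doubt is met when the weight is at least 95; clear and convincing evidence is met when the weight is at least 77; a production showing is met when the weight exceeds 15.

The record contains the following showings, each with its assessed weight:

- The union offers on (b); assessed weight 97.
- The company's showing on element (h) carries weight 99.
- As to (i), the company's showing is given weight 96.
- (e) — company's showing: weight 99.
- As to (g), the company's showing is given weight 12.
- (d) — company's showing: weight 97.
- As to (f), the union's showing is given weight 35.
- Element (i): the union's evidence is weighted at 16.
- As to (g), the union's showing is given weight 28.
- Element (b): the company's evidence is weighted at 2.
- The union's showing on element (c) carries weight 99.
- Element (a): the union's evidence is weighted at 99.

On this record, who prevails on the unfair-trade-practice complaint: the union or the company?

Stage 1 — burden on union; standard: proof excluding reasonable doubt (weight is at least 95).
    (a): 99 ≥ 95 [met]
    (b): 97 − 2 = 95 ≥ 95 [met]
    (c): 99 ≥ 95 [met]
  All elements met. The burden passes to the company.
Stage 2 — burden on company; standard: clear and convincing evidence (weight is at least 77).
    (d): 97 ≥ 77 [met]
    (e): 99 ≥ 77 [met]
  Stage 2 is satisfied; the onus moves to the union.
Stage 3 — burden on union; standard: a production showing (weight exceeds 15).
    (f): 35 > 15 [met]
    (g): 28 − 12 = 16 > 15 [met]
  Stage 3 carried; the burden shifts to the company.
Stage 4 — burden on company; standard: clear and convincing evidence (weight is at least 77).
    (h): 99 ≥ 77 [met]
    (i): 96 − 16 = 80 ≥ 77 [met]
  All elements met at the final stage.
All stages carried — the company prevails.

company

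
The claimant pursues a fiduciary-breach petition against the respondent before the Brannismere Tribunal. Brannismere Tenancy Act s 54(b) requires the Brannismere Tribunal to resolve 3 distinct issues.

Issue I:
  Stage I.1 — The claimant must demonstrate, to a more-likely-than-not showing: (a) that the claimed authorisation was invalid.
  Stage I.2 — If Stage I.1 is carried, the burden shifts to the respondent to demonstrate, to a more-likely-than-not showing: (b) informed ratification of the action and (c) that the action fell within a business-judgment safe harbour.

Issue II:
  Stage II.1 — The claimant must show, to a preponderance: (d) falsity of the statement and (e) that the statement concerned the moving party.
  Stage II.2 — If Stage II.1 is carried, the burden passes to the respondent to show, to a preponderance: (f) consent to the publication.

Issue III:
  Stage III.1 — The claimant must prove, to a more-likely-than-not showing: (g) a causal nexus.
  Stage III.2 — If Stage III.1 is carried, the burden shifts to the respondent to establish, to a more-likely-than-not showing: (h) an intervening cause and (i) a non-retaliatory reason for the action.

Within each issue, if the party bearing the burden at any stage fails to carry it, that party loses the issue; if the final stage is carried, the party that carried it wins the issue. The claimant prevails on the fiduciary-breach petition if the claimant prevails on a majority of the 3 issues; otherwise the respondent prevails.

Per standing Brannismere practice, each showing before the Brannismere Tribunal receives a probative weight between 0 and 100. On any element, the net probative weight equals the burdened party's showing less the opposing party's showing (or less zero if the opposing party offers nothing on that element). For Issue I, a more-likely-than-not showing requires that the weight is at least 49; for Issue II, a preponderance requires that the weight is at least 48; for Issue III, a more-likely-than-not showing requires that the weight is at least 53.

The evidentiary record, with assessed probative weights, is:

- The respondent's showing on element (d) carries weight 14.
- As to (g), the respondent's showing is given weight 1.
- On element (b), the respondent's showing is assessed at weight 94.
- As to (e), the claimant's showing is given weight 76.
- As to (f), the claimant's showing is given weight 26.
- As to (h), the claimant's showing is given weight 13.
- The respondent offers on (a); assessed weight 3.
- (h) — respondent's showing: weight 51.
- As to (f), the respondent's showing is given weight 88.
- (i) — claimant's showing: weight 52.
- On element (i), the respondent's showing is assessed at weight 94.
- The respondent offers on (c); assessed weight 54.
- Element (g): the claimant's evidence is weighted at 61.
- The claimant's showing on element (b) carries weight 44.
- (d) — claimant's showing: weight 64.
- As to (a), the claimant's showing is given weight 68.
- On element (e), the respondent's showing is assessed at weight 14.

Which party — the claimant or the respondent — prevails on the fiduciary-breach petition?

— Issue I —
Stage I.1 — burden on claimant; standard: a more-likely-than-not showing (weight is at least 49).
    (a): 68 − 3 = 65 ≥ 49 [met]
  All elements met. The burden passes to the respondent.
Stage I.2 — burden on respondent; standard: a more-likely-than-not showing (weight is at least 49).
    (b): 94 − 44 = 50 ≥ 49 [met]
    (c): 54 ≥ 49 [met]
  Stage I.2 carried; the final stage is satisfied.
With every stage satisfied, the respondent prevails on this issue.
— Issue II —
At Stage II.1 the claimant must meet a preponderance (weight is at least 48): on (d) the weight is 64 less the opposing 14 gives net 50, ≥ 48, so (d) meets the standard; on (e) the weight is 76 less the opposing 14 gives net 62, ≥ 48, so (e) meets the standard.
  Stage II.1 is satisfied; the onus moves to the respondent.
At Stage II.2 the respondent must meet a preponderance (weight is at least 48): on (f) the weight is 88 less the opposing 26 gives net 62, which does reach 48, so (f) meets the standard.
  All elements met at the final stage.
With every stage satisfied, the respondent prevails on this issue.
— Issue III —
Stage III.1 — burden on claimant; standard: a more-likely-than-not showing (weight is at least 53).
    (g): 61 − 1 = 60 ≥ 53 [met]
  Stage III.1 carried; the burden shifts to the respondent.
Stage III.2 — burden on respondent; standard: a more-likely-than-not showing (weight is at least 53).
    (h): 51 − 13 = 38 < 53 [not met]
    (i): 94 − 52 = 42 < 53 [not met]
  The respondent does not carry Stage III.2.
The claimant prevails on this issue.
Per-issue: Issue I → respondent; Issue II → respondent; Issue III → claimant. The claimant must prevail on a majority of issues; overall, the respondent prevails.

respondent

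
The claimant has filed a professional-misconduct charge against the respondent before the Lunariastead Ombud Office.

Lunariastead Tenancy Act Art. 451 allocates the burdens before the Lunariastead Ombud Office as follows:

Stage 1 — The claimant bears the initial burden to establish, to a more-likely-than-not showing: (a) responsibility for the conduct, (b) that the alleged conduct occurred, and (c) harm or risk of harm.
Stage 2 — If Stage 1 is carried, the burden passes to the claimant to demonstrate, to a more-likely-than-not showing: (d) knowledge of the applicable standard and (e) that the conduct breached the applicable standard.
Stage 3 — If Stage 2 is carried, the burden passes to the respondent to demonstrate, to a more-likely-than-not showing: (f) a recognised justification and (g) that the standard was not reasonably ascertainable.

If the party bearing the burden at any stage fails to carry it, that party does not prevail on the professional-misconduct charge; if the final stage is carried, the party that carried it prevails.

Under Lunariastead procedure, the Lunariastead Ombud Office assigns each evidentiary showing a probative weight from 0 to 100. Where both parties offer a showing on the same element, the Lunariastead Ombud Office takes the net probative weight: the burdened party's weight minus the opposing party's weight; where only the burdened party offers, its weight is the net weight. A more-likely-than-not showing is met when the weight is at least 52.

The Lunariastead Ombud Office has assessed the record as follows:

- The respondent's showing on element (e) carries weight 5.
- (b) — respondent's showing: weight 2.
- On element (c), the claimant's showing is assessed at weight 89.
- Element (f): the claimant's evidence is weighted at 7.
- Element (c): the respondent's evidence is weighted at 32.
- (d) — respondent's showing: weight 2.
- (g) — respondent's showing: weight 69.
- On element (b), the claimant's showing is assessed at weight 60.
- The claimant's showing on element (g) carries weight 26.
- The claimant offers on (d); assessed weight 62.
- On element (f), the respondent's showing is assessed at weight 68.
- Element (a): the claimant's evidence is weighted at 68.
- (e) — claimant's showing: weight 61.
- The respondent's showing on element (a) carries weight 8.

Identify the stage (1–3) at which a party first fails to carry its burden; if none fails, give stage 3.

At Stage 1 the claimant must meet a more-likely-than-not showing (weight is at least 52): on (a) the weight is 68 less the opposing 8 gives net 60, ≥ 52, so (a) meets the standard; on (b) the weight is 60 less the opposing 2 gives net 58, which does reach 52, so (b) meets the standard; on (c) the weight is 89 less the opposing 32 gives net 57, ≥ 52, so (c) meets the standard.
  All elements met. The claimant retains the burden for Stage 2.
At Stage 2 the claimant must meet a more-likely-than-not showing (weight is at least 52): on (d) the weight is 62 less the opposing 2 gives net 60, which does reach 52, so (d) meets the standard; on (e) the weight is 61 less the opposing 5 gives net 56, ≥ 52, so (e) meets the standard.
  Stage 2 carried; the burden shifts to the respondent.
At Stage 3 the respondent must meet a more-likely-than-not showing (weight is at least 52): on (f) the weight is 68 less the opposing 7 gives net 61, ≥ 52, so (f) meets the standard; on (g) the weight is 69 less the opposing 26 gives net 43, which does not reach 52, so (g) does not meet the standard.
  Not every element is met, so the respondent fails to carry Stage 3.
So the claimant prevails.

stage 3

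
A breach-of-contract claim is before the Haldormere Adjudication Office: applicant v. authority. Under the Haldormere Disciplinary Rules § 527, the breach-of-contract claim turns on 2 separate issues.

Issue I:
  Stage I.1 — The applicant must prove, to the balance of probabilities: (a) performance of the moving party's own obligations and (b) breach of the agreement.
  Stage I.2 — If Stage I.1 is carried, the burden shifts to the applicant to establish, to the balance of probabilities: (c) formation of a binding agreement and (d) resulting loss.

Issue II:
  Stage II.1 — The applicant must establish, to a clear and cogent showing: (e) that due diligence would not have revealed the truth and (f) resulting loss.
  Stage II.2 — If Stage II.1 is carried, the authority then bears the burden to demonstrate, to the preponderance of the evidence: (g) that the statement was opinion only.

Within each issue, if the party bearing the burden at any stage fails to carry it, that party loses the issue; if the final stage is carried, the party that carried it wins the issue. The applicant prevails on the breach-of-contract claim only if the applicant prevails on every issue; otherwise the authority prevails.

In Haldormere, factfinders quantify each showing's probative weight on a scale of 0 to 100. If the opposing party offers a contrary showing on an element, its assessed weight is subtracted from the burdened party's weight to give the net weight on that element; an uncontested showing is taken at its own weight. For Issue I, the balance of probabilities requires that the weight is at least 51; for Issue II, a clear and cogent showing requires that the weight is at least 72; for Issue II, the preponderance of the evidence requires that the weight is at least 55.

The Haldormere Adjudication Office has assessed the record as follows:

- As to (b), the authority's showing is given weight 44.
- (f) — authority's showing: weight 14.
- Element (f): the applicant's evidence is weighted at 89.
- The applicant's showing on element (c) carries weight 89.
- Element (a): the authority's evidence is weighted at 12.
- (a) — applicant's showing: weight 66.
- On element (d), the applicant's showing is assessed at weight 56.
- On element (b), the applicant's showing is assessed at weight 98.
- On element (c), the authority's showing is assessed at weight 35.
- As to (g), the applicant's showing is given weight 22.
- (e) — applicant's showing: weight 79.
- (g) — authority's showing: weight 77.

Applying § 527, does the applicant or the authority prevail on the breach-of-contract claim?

— Issue I —
Stage I.1 — burden on applicant; standard: the balance of probabilities (weight is at least 51).
    (a): 66 − 12 = 54 ≥ 51 [met]
    (b): 98 − 44 = 54 ≥ 51 [met]
  Stage I.1 carried; the burden remains with the applicant.
Stage I.2 — burden on applicant; standard: the balance of probabilities (weight is at least 51).
    (c): 89 − 35 = 54 ≥ 51 [met]
    (d): 56 ≥ 51 [met]
  Stage I.2 carried; the final stage is satisfied.
Every stage carried; the applicant prevails on this issue.
— Issue II —
Stage II.1 — burden on applicant; standard: a clear and cogent showing (weight is at least 72).
    (e): 79 ≥ 72 [met]
    (f): 89 − 14 = 75 ≥ 72 [met]
  Stage II.1 carried; the burden shifts to the authority.
Stage II.2 — burden on authority; standard: the preponderance of the evidence (weight is at least 55).
    (g): 77 − 22 = 55 ≥ 55 [met]
  Stage II.2 carried; the final stage is satisfied.
All stages carried — the authority prevails on this issue.
Per-issue: Issue I → applicant; Issue II → authority. The applicant must prevail on every issue; overall, the authority prevails.

authority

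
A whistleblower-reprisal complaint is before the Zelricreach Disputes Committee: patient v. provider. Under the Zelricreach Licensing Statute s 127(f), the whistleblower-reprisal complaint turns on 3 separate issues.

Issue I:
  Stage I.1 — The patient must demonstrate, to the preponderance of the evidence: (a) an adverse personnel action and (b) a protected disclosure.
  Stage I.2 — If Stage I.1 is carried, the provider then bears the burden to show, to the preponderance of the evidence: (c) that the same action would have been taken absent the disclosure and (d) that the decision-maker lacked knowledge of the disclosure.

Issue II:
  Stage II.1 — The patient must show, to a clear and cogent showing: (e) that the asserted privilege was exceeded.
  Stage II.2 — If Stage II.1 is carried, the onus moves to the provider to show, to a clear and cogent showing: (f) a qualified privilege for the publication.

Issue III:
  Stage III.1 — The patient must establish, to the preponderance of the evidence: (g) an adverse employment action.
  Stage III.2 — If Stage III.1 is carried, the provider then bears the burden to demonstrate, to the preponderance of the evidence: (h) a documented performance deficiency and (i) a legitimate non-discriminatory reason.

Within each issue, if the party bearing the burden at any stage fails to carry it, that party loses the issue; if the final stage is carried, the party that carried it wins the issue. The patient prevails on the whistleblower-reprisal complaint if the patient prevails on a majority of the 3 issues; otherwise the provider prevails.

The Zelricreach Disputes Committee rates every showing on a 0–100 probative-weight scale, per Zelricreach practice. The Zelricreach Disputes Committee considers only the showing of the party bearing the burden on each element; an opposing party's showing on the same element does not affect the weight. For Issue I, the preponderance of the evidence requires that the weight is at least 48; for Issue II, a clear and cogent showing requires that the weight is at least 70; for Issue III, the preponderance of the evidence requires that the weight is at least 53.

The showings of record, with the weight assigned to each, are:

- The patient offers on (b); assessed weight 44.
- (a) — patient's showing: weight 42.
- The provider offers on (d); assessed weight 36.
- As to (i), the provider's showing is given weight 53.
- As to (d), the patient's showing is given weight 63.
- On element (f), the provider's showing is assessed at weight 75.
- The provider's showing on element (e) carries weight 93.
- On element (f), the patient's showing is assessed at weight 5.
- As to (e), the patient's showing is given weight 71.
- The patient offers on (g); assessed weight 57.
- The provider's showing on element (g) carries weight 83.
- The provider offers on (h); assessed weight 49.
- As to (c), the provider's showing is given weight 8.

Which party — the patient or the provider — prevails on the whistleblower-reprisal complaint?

provider

— Issue I —
At Stage I.1 the patient must meet the preponderance of the evidence (weight is at least 48): on (a) the weight is 42, which does not reach 48, so (a) does not meet the standard; on (b) the weight is 44, < 48, so (b) does not meet the standard.
  The patient does not carry Stage I.1.
The analysis ends at Stage I.1; the provider prevails on this issue.
— Issue II —
Stage II.1 (patient, a clear and cogent showing, weight is at least 70): (e) 71 (provider's 93 disregarded) ≥ 70 — meets.
  Stage II.1 carried; the burden shifts to the provider.
Stage II.2 (provider, a clear and cogent showing, weight is at least 70): (f) 75 (patient's 5 disregarded) ≥ 70 — meets.
  The provider carries the last stage.
All stages carried — the provider prevails on this issue.
— Issue III —
Stage III.1 (patient, the preponderance of the evidence, weight is at least 53): (g) 57 (provider's 83 disregarded) ≥ 53 — meets.
  The patient carries Stage III.1; the provider now bears the burden.
Stage III.2 (provider, the preponderance of the evidence, weight is at least 53): (h) 49 < 53 — fails; (i) 53 ≥ 53 — meets.
  Not every element is met, so the provider fails to carry Stage III.2.
The patient prevails on this issue.
Per-issue: Issue I → provider; Issue II → provider; Issue III → patient. The patient must prevail on a majority of issues; overall, the provider prevails.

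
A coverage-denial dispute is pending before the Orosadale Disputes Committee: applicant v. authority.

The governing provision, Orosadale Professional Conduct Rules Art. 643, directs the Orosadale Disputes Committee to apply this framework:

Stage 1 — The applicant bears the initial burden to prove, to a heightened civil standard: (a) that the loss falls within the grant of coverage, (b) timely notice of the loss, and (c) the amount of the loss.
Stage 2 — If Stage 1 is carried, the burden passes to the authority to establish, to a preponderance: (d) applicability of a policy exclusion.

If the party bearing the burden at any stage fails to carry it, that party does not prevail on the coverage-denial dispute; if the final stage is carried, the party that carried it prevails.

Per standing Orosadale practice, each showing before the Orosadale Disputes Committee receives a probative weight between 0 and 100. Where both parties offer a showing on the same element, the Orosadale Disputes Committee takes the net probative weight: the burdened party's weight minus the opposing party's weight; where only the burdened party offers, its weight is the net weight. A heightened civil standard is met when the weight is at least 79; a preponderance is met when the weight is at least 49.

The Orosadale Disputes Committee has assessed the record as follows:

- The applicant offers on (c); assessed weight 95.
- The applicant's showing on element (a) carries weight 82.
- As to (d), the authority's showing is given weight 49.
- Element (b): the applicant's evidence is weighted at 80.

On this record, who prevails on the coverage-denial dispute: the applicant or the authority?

Stage 1 — burden on applicant; standard: a heightened civil standard (weight is at least 79).
    (a): 82 ≥ 79 [met]
    (b): 80 ≥ 79 [met]
    (c): 95 ≥ 79 [met]
  All elements met. The burden passes to the authority.
Stage 2 — burden on authority; standard: a preponderance (weight is at least 49).
    (d): 49 ≥ 49 [met]
  All elements met at the final stage.
With every stage satisfied, the authority prevails.

authority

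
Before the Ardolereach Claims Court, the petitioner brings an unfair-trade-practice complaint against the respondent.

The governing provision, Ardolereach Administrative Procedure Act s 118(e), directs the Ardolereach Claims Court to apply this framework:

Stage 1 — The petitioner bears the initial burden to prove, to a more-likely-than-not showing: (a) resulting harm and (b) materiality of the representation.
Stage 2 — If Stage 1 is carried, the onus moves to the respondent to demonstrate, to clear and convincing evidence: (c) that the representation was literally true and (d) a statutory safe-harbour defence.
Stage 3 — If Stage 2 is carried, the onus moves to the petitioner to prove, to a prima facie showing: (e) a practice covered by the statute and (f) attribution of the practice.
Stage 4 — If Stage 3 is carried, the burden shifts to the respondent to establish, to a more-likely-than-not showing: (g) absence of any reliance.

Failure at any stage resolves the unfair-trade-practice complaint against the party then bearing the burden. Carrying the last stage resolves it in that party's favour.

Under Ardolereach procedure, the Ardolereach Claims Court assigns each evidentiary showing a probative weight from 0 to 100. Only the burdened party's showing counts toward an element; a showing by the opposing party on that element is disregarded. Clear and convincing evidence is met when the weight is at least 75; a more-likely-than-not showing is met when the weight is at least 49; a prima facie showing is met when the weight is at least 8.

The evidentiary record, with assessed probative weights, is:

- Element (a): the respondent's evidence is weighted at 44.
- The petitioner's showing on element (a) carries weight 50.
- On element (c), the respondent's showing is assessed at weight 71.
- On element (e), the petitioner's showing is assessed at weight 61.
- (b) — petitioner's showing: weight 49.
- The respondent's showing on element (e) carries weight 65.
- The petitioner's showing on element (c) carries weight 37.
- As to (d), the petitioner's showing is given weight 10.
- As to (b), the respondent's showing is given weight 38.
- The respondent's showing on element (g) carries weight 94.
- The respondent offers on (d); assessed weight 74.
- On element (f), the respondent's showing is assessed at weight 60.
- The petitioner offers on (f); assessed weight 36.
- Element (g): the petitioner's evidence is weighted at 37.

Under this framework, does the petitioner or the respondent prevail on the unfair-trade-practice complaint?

Stage 1 (petitioner, a more-likely-than-not showing, weight is at least 49): (a) 50 (respondent's 44 disregarded) ≥ 49 — meets; (b) 49 (respondent's 38 disregarded) ≥ 49 — meets.
  Stage 1 carried; the burden shifts to the respondent.
Stage 2 (respondent, clear and convincing evidence, weight is at least 75): (c) 71 (petitioner's 37 disregarded) < 75 — fails; (d) 74 (petitioner's 10 disregarded) < 75 — fails.
  The respondent does not carry Stage 2.
The analysis ends at Stage 2; the petitioner prevails.

petitioner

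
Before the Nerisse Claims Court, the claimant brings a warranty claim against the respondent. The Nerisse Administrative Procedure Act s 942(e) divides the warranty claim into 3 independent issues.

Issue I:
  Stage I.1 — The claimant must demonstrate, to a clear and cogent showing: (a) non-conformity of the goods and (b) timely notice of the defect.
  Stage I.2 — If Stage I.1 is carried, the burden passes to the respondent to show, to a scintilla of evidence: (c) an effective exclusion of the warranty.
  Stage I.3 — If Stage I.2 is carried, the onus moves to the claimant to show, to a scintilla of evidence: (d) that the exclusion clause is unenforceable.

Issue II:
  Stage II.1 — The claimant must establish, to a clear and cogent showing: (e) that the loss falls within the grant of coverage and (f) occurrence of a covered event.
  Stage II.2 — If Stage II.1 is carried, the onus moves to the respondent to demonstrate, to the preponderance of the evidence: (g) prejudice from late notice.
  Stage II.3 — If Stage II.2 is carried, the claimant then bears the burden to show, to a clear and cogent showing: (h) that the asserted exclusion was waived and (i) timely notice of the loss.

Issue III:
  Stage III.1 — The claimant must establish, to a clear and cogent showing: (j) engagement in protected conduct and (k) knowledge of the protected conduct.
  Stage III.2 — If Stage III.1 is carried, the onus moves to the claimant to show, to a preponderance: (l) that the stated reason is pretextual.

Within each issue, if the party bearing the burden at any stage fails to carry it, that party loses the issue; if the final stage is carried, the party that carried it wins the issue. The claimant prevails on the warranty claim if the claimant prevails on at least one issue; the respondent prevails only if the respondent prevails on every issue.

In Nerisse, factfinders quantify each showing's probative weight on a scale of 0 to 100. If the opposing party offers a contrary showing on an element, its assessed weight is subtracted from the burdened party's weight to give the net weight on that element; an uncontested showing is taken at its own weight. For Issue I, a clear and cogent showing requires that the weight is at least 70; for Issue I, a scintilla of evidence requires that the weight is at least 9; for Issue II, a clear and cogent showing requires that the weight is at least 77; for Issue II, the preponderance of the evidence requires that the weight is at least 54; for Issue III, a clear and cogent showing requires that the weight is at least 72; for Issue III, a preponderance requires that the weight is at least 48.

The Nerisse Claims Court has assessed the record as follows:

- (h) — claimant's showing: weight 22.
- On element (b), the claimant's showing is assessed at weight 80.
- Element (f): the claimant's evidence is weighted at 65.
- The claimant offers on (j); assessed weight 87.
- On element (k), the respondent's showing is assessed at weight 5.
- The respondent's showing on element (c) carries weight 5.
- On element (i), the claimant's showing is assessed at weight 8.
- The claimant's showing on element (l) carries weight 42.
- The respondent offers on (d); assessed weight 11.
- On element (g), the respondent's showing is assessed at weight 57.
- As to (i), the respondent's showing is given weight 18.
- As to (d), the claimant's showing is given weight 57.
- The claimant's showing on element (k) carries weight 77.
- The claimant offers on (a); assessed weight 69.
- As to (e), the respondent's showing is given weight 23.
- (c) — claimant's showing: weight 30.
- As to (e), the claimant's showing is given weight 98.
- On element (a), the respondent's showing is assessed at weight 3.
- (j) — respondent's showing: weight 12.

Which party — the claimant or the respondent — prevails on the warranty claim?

respondent

— Issue I —
Stage I.1 (claimant, a clear and cogent showing, weight is at least 70): (a) net 69−3=66 < 70 — fails; (b) 80 ≥ 70 — meets.
  Stage I.1 not carried; the claimant fails its burden.
The analysis ends at Stage I.1; the respondent prevails on this issue.
— Issue II —
Stage II.1 (claimant, a clear and cogent showing, weight is at least 77): (e) net 98−23=75 < 77 — fails; (f) 65 < 77 — fails.
  The claimant does not carry Stage II.1.
The respondent prevails on this issue.
— Issue III —
Stage III.1 — burden on claimant; standard: a clear and cogent showing (weight is at least 72).
    (j): 87 − 12 = 75 ≥ 72 [met]
    (k): 77 − 5 = 72 ≥ 72 [met]
  All elements met. The claimant retains the burden for Stage III.2.
Stage III.2 — burden on claimant; standard: a preponderance (weight is at least 48).
    (l): 42 < 48 [not met]
  The claimant does not carry Stage III.2.
The analysis ends at Stage III.2; the respondent prevails on this issue.
Per-issue: Issue I → respondent; Issue II → respondent; Issue III → respondent. The claimant must prevail on at least one issue; overall, the respondent prevails.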